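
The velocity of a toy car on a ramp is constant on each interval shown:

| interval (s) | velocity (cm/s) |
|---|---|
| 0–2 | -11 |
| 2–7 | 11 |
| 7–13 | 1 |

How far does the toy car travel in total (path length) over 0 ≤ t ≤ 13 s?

83 cm

Distance (not displacement) is the total path length: add the absolute areas under v-t.
0–2 s: |-11| × 2 = 22 cm
2–7 s: |11| × 5 = 55 cm
7–13 s: |1| × 6 = 6 cm
Total distance = 83 cm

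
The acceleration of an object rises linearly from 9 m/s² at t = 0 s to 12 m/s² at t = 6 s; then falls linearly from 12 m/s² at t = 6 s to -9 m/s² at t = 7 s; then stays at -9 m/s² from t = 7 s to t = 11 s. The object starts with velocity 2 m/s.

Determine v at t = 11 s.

30.5 m/s

Δv equals the area under the a-t graph; then v = v₀ + Δv.
0–6 s: ½(9 + 12)(6) = 63 m/s
6–7 s: ½(12 + -9)(1) = 1.5 m/s
7–11 s: -9 × 4 = -36 m/s
Δv = 28.5 m/s, so v(11) = 2 + (28.5) = 30.5 m/s.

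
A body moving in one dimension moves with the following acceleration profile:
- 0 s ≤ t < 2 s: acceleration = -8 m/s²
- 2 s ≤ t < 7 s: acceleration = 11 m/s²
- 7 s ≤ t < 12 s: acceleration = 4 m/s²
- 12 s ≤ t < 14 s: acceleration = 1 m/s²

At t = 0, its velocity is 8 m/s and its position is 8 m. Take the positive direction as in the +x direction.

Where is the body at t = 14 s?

526.5 m

On each constant-a segment, Δv = aΔt and Δx = v₀Δt + ½aΔt²; chain segment to segment.
0–2 s: v starts 8 m/s; Δx = 8·2 + ½·-8·2² = 0 m; v ends -8 m/s.
2–7 s: v starts -8 m/s; Δx = -8·5 + ½·11·5² = 97.5 m; v ends 47 m/s.
7–12 s: v starts 47 m/s; Δx = 47·5 + ½·4·5² = 285 m; v ends 67 m/s.
12–14 s: v starts 67 m/s; Δx = 67·2 + ½·1·2² = 136 m; v ends 69 m/s.
x(14) = 8 + Σ Δx = 526.5 m.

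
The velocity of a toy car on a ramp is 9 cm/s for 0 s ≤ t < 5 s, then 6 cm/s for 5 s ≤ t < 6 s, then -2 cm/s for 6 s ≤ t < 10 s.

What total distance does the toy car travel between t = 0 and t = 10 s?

Total distance travelled is ∫|v| dt — sum the magnitudes of each area piece.
0–5 s: |9| × 5 = 45 cm
5–6 s: |6| × 1 = 6 cm
6–10 s: |-2| × 4 = 8 cm
Total distance = 59 cm

59 cm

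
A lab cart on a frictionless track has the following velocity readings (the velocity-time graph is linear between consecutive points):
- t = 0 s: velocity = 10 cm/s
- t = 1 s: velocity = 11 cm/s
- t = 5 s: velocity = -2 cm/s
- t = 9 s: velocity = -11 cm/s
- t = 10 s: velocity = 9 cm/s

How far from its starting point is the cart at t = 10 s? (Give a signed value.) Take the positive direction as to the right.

Net displacement equals the area under the velocity-time graph (areas below the axis count negative).
0–1 s: ½(10 + 11)(1) = 10.5 cm
1–5 s: ½(11 + -2)(4) = 18 cm
5–9 s: ½(-2 + -11)(4) = -26 cm
9–10 s: ½(-11 + 9)(1) = -1 cm
Net displacement = 1.5 cm

1.5 cm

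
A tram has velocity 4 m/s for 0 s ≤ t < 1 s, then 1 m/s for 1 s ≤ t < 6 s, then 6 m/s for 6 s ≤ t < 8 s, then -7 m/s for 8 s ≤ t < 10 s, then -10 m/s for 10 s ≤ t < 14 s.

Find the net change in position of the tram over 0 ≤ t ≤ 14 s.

Net displacement equals the area under the velocity-time graph (areas below the axis count negative).
0–1 s: 4 × 1 = 4 m
1–6 s: 1 × 5 = 5 m
6–8 s: 6 × 2 = 12 m
8–10 s: -7 × 2 = -14 m
10–14 s: -10 × 4 = -40 m
Net displacement = -33 m

-33 m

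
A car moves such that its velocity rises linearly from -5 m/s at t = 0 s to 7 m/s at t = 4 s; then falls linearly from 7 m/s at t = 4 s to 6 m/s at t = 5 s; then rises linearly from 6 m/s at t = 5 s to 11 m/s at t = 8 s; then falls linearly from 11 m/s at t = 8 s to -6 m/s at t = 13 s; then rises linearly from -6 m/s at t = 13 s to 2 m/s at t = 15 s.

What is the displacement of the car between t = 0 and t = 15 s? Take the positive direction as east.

Displacement is the signed area under the v-t curve.
0–4 s: ½(-5 + 7)(4) = 4 m
4–5 s: ½(7 + 6)(1) = 6.5 m
5–8 s: ½(6 + 11)(3) = 25.5 m
8–13 s: ½(11 + -6)(5) = 12.5 m
13–15 s: ½(-6 + 2)(2) = -4 m
Net displacement = 44.5 m

44.5 m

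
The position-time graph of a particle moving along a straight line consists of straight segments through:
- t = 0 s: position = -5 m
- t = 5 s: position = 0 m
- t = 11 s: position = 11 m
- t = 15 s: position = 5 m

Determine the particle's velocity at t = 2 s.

1 m/s

Velocity is the slope of the x-t graph on 0–5 s: (0 − -5)/(5 − 0) = 1 m/s.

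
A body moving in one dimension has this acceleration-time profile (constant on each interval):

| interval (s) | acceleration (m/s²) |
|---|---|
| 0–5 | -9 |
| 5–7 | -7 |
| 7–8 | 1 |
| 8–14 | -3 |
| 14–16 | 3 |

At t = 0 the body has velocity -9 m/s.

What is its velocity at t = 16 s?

Δv equals the area under the a-t graph; then v = v₀ + Δv.
0–5 s: -9 × 5 = -45 m/s
5–7 s: -7 × 2 = -14 m/s
7–8 s: 1 × 1 = 1 m/s
8–14 s: -3 × 6 = -18 m/s
14–16 s: 3 × 2 = 6 m/s
Δv = -70 m/s, so v(16) = -9 + (-70) = -79 m/s.

-79 m/s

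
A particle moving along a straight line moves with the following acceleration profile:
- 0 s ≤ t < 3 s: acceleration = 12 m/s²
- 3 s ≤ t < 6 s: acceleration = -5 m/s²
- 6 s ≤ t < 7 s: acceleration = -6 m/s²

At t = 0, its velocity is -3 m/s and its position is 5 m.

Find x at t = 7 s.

141.5 m

On each constant-a segment, Δv = aΔt and Δx = v₀Δt + ½aΔt²; chain segment to segment.
0–3 s: v starts -3 m/s; Δx = -3·3 + ½·12·3² = 45 m; v ends 33 m/s.
3–6 s: v starts 33 m/s; Δx = 33·3 + ½·-5·3² = 76.5 m; v ends 18 m/s.
6–7 s: v starts 18 m/s; Δx = 18·1 + ½·-6·1² = 15 m; v ends 12 m/s.
x(7) = 5 + Σ Δx = 141.5 m.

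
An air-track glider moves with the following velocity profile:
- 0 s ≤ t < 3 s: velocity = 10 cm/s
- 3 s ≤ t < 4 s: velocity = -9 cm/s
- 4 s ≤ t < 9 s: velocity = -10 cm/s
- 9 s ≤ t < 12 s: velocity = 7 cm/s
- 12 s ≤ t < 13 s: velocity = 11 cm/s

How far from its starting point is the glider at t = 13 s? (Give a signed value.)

Net displacement equals the area under the velocity-time graph (areas below the axis count negative).
0–3 s: 10 × 3 = 30 cm
3–4 s: -9 × 1 = -9 cm
4–9 s: -10 × 5 = -50 cm
9–12 s: 7 × 3 = 21 cm
12–13 s: 11 × 1 = 11 cm
Net displacement = 3 cm

3 cm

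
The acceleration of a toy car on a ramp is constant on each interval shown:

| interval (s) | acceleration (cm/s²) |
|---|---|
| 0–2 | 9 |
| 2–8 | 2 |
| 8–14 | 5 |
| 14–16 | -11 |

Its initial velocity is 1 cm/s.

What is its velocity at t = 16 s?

39 cm/s

Δv equals the area under the a-t graph; then v = v₀ + Δv.
0–2 s: 9 × 2 = 18 cm/s
2–8 s: 2 × 6 = 12 cm/s
8–14 s: 5 × 6 = 30 cm/s
14–16 s: -11 × 2 = -22 cm/s
Δv = 38 cm/s, so v(16) = 1 + (38) = 39 cm/s.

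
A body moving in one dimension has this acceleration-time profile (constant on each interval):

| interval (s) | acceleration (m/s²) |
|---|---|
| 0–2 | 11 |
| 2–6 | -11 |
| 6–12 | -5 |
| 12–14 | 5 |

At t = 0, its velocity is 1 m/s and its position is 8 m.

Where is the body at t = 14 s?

-272 m

On each constant-a segment, Δv = aΔt and Δx = v₀Δt + ½aΔt²; chain segment to segment.
0–2 s: v starts 1 m/s; Δx = 1·2 + ½·11·2² = 24 m; v ends 23 m/s.
2–6 s: v starts 23 m/s; Δx = 23·4 + ½·-11·4² = 4 m; v ends -21 m/s.
6–12 s: v starts -21 m/s; Δx = -21·6 + ½·-5·6² = -216 m; v ends -51 m/s.
12–14 s: v starts -51 m/s; Δx = -51·2 + ½·5·2² = -92 m; v ends -41 m/s.
x(14) = 8 + Σ Δx = -272 m.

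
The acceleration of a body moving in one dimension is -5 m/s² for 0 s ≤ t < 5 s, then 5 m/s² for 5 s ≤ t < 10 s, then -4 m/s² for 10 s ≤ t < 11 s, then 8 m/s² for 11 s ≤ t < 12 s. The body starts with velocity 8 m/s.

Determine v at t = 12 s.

Δv equals the area under the a-t graph; then v = v₀ + Δv.
0–5 s: -5 × 5 = -25 m/s
5–10 s: 5 × 5 = 25 m/s
10–11 s: -4 × 1 = -4 m/s
11–12 s: 8 × 1 = 8 m/s
Δv = 4 m/s, so v(12) = 8 + (4) = 12 m/s.

12 m/s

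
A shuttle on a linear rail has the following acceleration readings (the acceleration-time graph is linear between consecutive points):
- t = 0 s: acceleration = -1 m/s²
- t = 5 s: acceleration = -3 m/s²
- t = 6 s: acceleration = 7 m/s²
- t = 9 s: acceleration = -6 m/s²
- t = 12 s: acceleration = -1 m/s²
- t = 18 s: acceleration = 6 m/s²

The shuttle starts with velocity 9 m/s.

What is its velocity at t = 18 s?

Δv equals the area under the a-t graph; then v = v₀ + Δv.
0–5 s: ½(-1 + -3)(5) = -10 m/s
5–6 s: ½(-3 + 7)(1) = 2 m/s
6–9 s: ½(7 + -6)(3) = 1.5 m/s
9–12 s: ½(-6 + -1)(3) = -10.5 m/s
12–18 s: ½(-1 + 6)(6) = 15 m/s
Δv = -2 m/s, so v(18) = 9 + (-2) = 7 m/s.

7 m/s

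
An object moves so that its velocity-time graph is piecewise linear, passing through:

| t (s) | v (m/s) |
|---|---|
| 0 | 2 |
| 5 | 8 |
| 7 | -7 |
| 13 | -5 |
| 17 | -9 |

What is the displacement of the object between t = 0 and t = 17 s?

-38 m

Net displacement equals the area under the velocity-time graph (areas below the axis count negative).
0–5 s: ½(2 + 8)(5) = 25 m
5–7 s: ½(8 + -7)(2) = 1 m
7–13 s: ½(-7 + -5)(6) = -36 m
13–17 s: ½(-5 + -9)(4) = -28 m
Net displacement = -38 m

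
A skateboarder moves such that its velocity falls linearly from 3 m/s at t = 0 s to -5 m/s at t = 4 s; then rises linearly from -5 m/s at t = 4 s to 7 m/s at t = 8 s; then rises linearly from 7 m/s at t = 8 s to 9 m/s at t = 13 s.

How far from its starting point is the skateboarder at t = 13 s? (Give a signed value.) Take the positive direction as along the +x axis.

Net displacement equals the area under the velocity-time graph (areas below the axis count negative).
0–4 s: ½(3 + -5)(4) = -4 m
4–8 s: ½(-5 + 7)(4) = 4 m
8–13 s: ½(7 + 9)(5) = 40 m
Net displacement = 40 m

40 m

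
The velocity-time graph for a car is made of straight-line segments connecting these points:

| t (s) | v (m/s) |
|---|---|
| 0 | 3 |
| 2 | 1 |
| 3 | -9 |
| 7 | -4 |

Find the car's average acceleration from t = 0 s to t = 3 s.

-4 m/s²

Average acceleration = Δv/Δt = (-9 − 3)/(3 − 0) = -4 m/s².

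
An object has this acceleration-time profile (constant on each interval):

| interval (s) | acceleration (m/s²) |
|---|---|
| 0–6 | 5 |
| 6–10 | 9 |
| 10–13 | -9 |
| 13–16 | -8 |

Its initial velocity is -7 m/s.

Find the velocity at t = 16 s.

8 m/s

Δv equals the area under the a-t graph; then v = v₀ + Δv.
0–6 s: 5 × 6 = 30 m/s
6–10 s: 9 × 4 = 36 m/s
10–13 s: -9 × 3 = -27 m/s
13–16 s: -8 × 3 = -24 m/s
Δv = 15 m/s, so v(16) = -7 + (15) = 8 m/s.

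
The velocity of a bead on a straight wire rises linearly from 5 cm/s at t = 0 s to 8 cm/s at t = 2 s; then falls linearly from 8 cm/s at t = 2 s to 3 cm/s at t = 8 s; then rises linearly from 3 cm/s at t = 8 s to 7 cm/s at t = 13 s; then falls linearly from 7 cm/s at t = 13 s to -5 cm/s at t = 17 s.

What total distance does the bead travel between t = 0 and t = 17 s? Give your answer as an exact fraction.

250/3 cm

Total distance travelled is ∫|v| dt — sum the magnitudes of each area piece.
0–2 s: |½(5 + 8)(2)| = 13 cm
2–8 s: |½(8 + 3)(6)| = 33 cm
8–13 s: |½(3 + 7)(5)| = 25 cm
13–17 s: v = 0 at t = 46/3 s; triangle areas 49/6 + 25/6 = 37/3 cm
Total distance = 250/3 cm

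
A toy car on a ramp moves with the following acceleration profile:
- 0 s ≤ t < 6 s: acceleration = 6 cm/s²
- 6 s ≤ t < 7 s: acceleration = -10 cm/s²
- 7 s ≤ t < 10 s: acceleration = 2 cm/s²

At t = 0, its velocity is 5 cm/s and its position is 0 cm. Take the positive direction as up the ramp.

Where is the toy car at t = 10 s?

On each constant-a segment, Δv = aΔt and Δx = v₀Δt + ½aΔt²; chain segment to segment.
0–6 s: v starts 5 cm/s; Δx = 5·6 + ½·6·6² = 138 cm; v ends 41 cm/s.
6–7 s: v starts 41 cm/s; Δx = 41·1 + ½·-10·1² = 36 cm; v ends 31 cm/s.
7–10 s: v starts 31 cm/s; Δx = 31·3 + ½·2·3² = 102 cm; v ends 37 cm/s.
x(10) = 0 + Σ Δx = 276 cm.

276 cm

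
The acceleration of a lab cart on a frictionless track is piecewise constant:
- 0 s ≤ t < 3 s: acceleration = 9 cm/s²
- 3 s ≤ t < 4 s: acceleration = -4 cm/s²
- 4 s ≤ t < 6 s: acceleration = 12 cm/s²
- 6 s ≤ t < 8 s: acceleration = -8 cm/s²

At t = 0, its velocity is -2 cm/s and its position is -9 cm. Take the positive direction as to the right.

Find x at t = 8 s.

188.5 cm

On each constant-a segment, Δv = aΔt and Δx = v₀Δt + ½aΔt²; chain segment to segment.
0–3 s: v starts -2 cm/s; Δx = -2·3 + ½·9·3² = 34.5 cm; v ends 25 cm/s.
3–4 s: v starts 25 cm/s; Δx = 25·1 + ½·-4·1² = 23 cm; v ends 21 cm/s.
4–6 s: v starts 21 cm/s; Δx = 21·2 + ½·12·2² = 66 cm; v ends 45 cm/s.
6–8 s: v starts 45 cm/s; Δx = 45·2 + ½·-8·2² = 74 cm; v ends 29 cm/s.
x(8) = -9 + Σ Δx = 188.5 cm.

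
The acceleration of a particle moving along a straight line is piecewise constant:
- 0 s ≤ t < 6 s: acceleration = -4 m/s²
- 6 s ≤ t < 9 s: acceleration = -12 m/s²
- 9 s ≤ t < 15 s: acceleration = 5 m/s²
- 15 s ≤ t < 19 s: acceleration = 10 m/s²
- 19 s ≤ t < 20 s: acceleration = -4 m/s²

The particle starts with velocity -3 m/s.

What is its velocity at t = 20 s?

3 m/s

Δv equals the area under the a-t graph; then v = v₀ + Δv.
0–6 s: -4 × 6 = -24 m/s
6–9 s: -12 × 3 = -36 m/s
9–15 s: 5 × 6 = 30 m/s
15–19 s: 10 × 4 = 40 m/s
19–20 s: -4 × 1 = -4 m/s
Δv = 6 m/s, so v(20) = -3 + (6) = 3 m/s.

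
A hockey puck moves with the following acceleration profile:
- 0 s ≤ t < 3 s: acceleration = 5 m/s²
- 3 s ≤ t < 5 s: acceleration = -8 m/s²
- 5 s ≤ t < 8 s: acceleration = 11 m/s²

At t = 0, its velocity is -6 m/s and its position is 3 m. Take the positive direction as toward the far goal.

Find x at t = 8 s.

38 m

On each constant-a segment, Δv = aΔt and Δx = v₀Δt + ½aΔt²; chain segment to segment.
0–3 s: v starts -6 m/s; Δx = -6·3 + ½·5·3² = 4.5 m; v ends 9 m/s.
3–5 s: v starts 9 m/s; Δx = 9·2 + ½·-8·2² = 2 m; v ends -7 m/s.
5–8 s: v starts -7 m/s; Δx = -7·3 + ½·11·3² = 28.5 m; v ends 26 m/s.
x(8) = 3 + Σ Δx = 38 m.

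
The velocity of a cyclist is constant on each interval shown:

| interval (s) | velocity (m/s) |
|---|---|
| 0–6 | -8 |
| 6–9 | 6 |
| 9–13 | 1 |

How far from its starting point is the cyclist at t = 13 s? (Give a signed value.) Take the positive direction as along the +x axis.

-26 m

Net displacement equals the area under the velocity-time graph (areas below the axis count negative).
0–6 s: -8 × 6 = -48 m
6–9 s: 6 × 3 = 18 m
9–13 s: 1 × 4 = 4 m
Net displacement = -26 m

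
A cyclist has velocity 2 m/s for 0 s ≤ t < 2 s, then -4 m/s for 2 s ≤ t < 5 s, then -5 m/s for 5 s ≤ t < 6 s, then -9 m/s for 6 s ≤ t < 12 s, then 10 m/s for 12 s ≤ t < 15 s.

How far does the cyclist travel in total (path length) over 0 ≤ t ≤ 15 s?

Distance (not displacement) is the total path length: add the absolute areas under v-t.
0–2 s: |2| × 2 = 4 m
2–5 s: |-4| × 3 = 12 m
5–6 s: |-5| × 1 = 5 m
6–12 s: |-9| × 6 = 54 m
12–15 s: |10| × 3 = 30 m
Total distance = 105 m

105 m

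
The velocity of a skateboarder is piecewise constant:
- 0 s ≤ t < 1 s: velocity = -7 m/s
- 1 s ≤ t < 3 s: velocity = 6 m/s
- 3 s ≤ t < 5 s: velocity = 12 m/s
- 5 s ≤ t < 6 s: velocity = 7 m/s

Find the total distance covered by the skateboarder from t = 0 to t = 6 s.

50 m

Distance (not displacement) is the total path length: add the absolute areas under v-t.
0–1 s: |-7| × 1 = 7 m
1–3 s: |6| × 2 = 12 m
3–5 s: |12| × 2 = 24 m
5–6 s: |7| × 1 = 7 m
Total distance = 50 m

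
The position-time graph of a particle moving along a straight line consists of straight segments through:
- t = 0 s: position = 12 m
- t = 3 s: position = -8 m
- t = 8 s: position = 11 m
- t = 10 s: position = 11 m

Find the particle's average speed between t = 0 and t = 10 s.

Average speed = (total path length)/(elapsed time); on a piecewise-linear x-t graph the path length is Σ|Δx|.
0–3 s: |Δx| = |-8 − 12| = 20 m
3–8 s: |Δx| = |11 − -8| = 19 m
8–10 s: |Δx| = |11 − 11| = 0 m
Total path = 39 m; average speed = 39/10 = 3.9 m/s.

3.9 m/s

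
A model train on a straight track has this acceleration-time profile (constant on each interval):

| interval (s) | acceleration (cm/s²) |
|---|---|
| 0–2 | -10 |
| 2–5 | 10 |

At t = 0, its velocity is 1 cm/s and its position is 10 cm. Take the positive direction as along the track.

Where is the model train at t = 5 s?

On each constant-a segment, Δv = aΔt and Δx = v₀Δt + ½aΔt²; chain segment to segment.
0–2 s: v starts 1 cm/s; Δx = 1·2 + ½·-10·2² = -18 cm; v ends -19 cm/s.
2–5 s: v starts -19 cm/s; Δx = -19·3 + ½·10·3² = -12 cm; v ends 11 cm/s.
x(5) = 10 + Σ Δx = -20 cm.

-20 cm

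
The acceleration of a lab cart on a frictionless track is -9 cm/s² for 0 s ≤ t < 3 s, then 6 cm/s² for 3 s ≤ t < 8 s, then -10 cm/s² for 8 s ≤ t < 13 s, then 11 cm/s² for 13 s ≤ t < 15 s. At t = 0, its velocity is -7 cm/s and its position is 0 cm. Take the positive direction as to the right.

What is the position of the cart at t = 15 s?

-387.5 cm

On each constant-a segment, Δv = aΔt and Δx = v₀Δt + ½aΔt²; chain segment to segment.
0–3 s: v starts -7 cm/s; Δx = -7·3 + ½·-9·3² = -61.5 cm; v ends -34 cm/s.
3–8 s: v starts -34 cm/s; Δx = -34·5 + ½·6·5² = -95 cm; v ends -4 cm/s.
8–13 s: v starts -4 cm/s; Δx = -4·5 + ½·-10·5² = -145 cm; v ends -54 cm/s.
13–15 s: v starts -54 cm/s; Δx = -54·2 + ½·11·2² = -86 cm; v ends -32 cm/s.
x(15) = 0 + Σ Δx = -387.5 cm.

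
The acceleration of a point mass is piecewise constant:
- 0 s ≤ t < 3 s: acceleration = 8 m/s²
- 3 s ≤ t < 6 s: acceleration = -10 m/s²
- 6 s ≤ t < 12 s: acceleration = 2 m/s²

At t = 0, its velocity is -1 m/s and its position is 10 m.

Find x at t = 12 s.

On each constant-a segment, Δv = aΔt and Δx = v₀Δt + ½aΔt²; chain segment to segment.
0–3 s: v starts -1 m/s; Δx = -1·3 + ½·8·3² = 33 m; v ends 23 m/s.
3–6 s: v starts 23 m/s; Δx = 23·3 + ½·-10·3² = 24 m; v ends -7 m/s.
6–12 s: v starts -7 m/s; Δx = -7·6 + ½·2·6² = -6 m; v ends 5 m/s.
x(12) = 10 + Σ Δx = 61 m.

61 m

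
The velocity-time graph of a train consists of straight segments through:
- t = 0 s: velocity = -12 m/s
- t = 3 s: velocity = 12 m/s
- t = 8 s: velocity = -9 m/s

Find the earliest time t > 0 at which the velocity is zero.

t = 1.5 s

v changes sign on 0–3 s (from -12 to 12); the graph is linear there, so v = 0 at t = 0 + (12)·(3 − 0)/(12 − -12) = 1.5 s.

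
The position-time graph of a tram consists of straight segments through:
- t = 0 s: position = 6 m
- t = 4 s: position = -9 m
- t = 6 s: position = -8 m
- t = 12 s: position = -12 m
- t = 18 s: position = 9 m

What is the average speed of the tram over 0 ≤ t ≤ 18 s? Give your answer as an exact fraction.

Average speed = (total path length)/(elapsed time); on a piecewise-linear x-t graph the path length is Σ|Δx|.
0–4 s: |Δx| = |-9 − 6| = 15 m
4–6 s: |Δx| = |-8 − -9| = 1 m
6–12 s: |Δx| = |-12 − -8| = 4 m
12–18 s: |Δx| = |9 − -12| = 21 m
Total path = 41 m; average speed = 41/18 = 41/18 m/s.

41/18 m/s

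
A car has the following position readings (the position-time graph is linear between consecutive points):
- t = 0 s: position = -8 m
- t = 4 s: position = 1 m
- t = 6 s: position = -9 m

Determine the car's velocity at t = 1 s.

2.25 m/s

Velocity is the slope of the x-t graph on 0–4 s: (1 − -8)/(4 − 0) = 2.25 m/s.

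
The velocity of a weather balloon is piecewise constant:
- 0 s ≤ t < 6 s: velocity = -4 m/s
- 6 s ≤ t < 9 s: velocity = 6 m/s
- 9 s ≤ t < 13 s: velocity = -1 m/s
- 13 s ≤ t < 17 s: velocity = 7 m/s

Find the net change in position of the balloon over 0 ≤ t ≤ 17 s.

Net displacement equals the area under the velocity-time graph (areas below the axis count negative).
0–6 s: -4 × 6 = -24 m
6–9 s: 6 × 3 = 18 m
9–13 s: -1 × 4 = -4 m
13–17 s: 7 × 4 = 28 m
Net displacement = 18 m

18 m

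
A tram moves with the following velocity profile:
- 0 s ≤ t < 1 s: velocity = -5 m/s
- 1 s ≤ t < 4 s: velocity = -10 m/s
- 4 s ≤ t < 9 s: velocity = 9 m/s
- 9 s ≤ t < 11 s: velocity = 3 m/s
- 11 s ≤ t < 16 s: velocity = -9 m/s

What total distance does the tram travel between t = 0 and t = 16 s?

131 m

Total distance travelled is ∫|v| dt — sum the magnitudes of each area piece.
0–1 s: |-5| × 1 = 5 m
1–4 s: |-10| × 3 = 30 m
4–9 s: |9| × 5 = 45 m
9–11 s: |3| × 2 = 6 m
11–16 s: |-9| × 5 = 45 m
Total distance = 131 m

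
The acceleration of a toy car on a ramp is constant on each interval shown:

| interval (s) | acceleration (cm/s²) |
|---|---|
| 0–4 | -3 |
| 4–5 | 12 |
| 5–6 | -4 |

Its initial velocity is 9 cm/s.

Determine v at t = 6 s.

5 cm/s

Δv equals the area under the a-t graph; then v = v₀ + Δv.
0–4 s: -3 × 4 = -12 cm/s
4–5 s: 12 × 1 = 12 cm/s
5–6 s: -4 × 1 = -4 cm/s
Δv = -4 cm/s, so v(6) = 9 + (-4) = 5 cm/s.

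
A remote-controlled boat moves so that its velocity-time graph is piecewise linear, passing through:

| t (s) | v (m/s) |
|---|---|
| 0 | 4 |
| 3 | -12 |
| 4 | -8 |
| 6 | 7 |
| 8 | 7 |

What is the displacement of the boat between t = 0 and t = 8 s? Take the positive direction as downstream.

-9 m

Displacement is the signed area under the v-t curve.
0–3 s: ½(4 + -12)(3) = -12 m
3–4 s: ½(-12 + -8)(1) = -10 m
4–6 s: ½(-8 + 7)(2) = -1 m
6–8 s: 7 × 2 = 14 m
Net displacement = -9 m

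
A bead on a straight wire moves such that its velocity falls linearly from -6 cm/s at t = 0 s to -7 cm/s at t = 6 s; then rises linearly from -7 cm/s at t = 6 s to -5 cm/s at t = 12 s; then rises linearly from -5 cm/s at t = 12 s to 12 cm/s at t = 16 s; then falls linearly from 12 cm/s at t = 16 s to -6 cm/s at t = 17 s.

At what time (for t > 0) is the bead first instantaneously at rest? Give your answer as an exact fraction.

t = 224/17 s

v changes sign on 12–16 s (from -5 to 12); the graph is linear there, so v = 0 at t = 12 + (5)·(16 − 12)/(12 − -5) = 224/17 s.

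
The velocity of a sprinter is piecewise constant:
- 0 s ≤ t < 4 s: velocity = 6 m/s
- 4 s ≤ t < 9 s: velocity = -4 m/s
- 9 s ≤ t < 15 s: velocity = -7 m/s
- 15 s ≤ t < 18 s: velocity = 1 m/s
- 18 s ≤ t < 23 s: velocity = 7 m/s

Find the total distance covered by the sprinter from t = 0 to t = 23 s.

124 m

Total distance travelled is ∫|v| dt — sum the magnitudes of each area piece.
0–4 s: |6| × 4 = 24 m
4–9 s: |-4| × 5 = 20 m
9–15 s: |-7| × 6 = 42 m
15–18 s: |1| × 3 = 3 m
18–23 s: |7| × 5 = 35 m
Total distance = 124 m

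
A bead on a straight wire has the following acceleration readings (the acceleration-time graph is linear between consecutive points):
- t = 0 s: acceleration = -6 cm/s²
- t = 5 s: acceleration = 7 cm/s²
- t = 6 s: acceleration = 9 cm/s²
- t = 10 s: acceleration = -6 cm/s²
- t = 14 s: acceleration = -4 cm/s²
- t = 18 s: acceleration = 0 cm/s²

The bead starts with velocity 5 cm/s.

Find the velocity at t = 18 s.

Δv equals the area under the a-t graph; then v = v₀ + Δv.
0–5 s: ½(-6 + 7)(5) = 2.5 cm/s
5–6 s: ½(7 + 9)(1) = 8 cm/s
6–10 s: ½(9 + -6)(4) = 6 cm/s
10–14 s: ½(-6 + -4)(4) = -20 cm/s
14–18 s: ½(-4 + 0)(4) = -8 cm/s
Δv = -11.5 cm/s, so v(18) = 5 + (-11.5) = -6.5 cm/s.

-6.5 cm/s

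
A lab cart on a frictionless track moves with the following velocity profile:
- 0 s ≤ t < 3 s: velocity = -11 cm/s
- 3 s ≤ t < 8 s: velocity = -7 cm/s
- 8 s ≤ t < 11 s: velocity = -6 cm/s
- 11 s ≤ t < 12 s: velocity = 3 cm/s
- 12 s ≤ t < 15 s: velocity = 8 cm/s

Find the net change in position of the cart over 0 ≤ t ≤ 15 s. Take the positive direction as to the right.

-59 cm

Displacement is the signed area under the v-t curve.
0–3 s: -11 × 3 = -33 cm
3–8 s: -7 × 5 = -35 cm
8–11 s: -6 × 3 = -18 cm
11–12 s: 3 × 1 = 3 cm
12–15 s: 8 × 3 = 24 cm
Net displacement = -59 cm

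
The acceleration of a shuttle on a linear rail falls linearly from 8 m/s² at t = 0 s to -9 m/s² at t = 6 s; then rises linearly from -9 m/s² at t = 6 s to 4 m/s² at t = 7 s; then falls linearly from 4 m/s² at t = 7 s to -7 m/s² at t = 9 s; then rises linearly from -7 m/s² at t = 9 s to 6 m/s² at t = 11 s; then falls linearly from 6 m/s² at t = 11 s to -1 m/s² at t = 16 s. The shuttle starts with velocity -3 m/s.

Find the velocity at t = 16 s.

Δv equals the area under the a-t graph; then v = v₀ + Δv.
0–6 s: ½(8 + -9)(6) = -3 m/s
6–7 s: ½(-9 + 4)(1) = -2.5 m/s
7–9 s: ½(4 + -7)(2) = -3 m/s
9–11 s: ½(-7 + 6)(2) = -1 m/s
11–16 s: ½(6 + -1)(5) = 12.5 m/s
Δv = 3 m/s, so v(16) = -3 + (3) = 0 m/s.

0 m/s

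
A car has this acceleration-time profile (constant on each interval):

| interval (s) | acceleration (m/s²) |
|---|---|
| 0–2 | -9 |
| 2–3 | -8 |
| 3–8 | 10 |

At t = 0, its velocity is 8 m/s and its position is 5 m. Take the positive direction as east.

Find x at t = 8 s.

24 m

On each constant-a segment, Δv = aΔt and Δx = v₀Δt + ½aΔt²; chain segment to segment.
0–2 s: v starts 8 m/s; Δx = 8·2 + ½·-9·2² = -2 m; v ends -10 m/s.
2–3 s: v starts -10 m/s; Δx = -10·1 + ½·-8·1² = -14 m; v ends -18 m/s.
3–8 s: v starts -18 m/s; Δx = -18·5 + ½·10·5² = 35 m; v ends 32 m/s.
x(8) = 5 + Σ Δx = 24 m.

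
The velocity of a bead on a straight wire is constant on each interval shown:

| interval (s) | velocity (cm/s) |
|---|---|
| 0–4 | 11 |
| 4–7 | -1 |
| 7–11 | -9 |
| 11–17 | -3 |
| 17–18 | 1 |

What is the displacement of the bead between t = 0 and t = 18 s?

-12 cm

Net displacement equals the area under the velocity-time graph (areas below the axis count negative).
0–4 s: 11 × 4 = 44 cm
4–7 s: -1 × 3 = -3 cm
7–11 s: -9 × 4 = -36 cm
11–17 s: -3 × 6 = -18 cm
17–18 s: 1 × 1 = 1 cm
Net displacement = -12 cm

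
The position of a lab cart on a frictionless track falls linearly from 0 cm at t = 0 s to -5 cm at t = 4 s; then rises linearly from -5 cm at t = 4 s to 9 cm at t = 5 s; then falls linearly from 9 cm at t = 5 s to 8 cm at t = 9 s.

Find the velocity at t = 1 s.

-1.25 cm/s

Velocity is the slope of the x-t graph on 0–4 s: (-5 − 0)/(4 − 0) = -1.25 cm/s.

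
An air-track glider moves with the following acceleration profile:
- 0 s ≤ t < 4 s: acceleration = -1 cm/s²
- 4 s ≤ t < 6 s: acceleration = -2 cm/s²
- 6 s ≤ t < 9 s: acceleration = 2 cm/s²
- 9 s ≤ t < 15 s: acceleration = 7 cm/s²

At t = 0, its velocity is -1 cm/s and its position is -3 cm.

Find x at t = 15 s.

61 cm

On each constant-a segment, Δv = aΔt and Δx = v₀Δt + ½aΔt²; chain segment to segment.
0–4 s: v starts -1 cm/s; Δx = -1·4 + ½·-1·4² = -12 cm; v ends -5 cm/s.
4–6 s: v starts -5 cm/s; Δx = -5·2 + ½·-2·2² = -14 cm; v ends -9 cm/s.
6–9 s: v starts -9 cm/s; Δx = -9·3 + ½·2·3² = -18 cm; v ends -3 cm/s.
9–15 s: v starts -3 cm/s; Δx = -3·6 + ½·7·6² = 108 cm; v ends 39 cm/s.
x(15) = -3 + Σ Δx = 61 cm.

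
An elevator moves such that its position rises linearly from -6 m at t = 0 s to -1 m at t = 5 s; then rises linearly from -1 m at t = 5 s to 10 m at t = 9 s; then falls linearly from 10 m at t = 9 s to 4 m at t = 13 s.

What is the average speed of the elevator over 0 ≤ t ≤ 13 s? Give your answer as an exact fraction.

Average speed = (total path length)/(elapsed time); on a piecewise-linear x-t graph the path length is Σ|Δx|.
0–5 s: |Δx| = |-1 − -6| = 5 m
5–9 s: |Δx| = |10 − -1| = 11 m
9–13 s: |Δx| = |4 − 10| = 6 m
Total path = 22 m; average speed = 22/13 = 22/13 m/s.

22/13 m/s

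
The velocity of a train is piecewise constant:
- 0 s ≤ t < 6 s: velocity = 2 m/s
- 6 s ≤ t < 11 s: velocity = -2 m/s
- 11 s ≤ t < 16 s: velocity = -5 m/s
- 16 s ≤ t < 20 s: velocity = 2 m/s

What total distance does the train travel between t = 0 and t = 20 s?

Total distance travelled is ∫|v| dt — sum the magnitudes of each area piece.
0–6 s: |2| × 6 = 12 m
6–11 s: |-2| × 5 = 10 m
11–16 s: |-5| × 5 = 25 m
16–20 s: |2| × 4 = 8 m
Total distance = 55 m

55 m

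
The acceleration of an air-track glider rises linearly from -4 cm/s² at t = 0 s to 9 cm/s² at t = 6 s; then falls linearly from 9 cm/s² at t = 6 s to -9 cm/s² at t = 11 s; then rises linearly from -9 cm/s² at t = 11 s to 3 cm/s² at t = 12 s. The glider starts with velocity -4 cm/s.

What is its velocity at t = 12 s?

8 cm/s

Δv equals the area under the a-t graph; then v = v₀ + Δv.
0–6 s: ½(-4 + 9)(6) = 15 cm/s
6–11 s: ½(9 + -9)(5) = 0 cm/s
11–12 s: ½(-9 + 3)(1) = -3 cm/s
Δv = 12 cm/s, so v(12) = -4 + (12) = 8 cm/s.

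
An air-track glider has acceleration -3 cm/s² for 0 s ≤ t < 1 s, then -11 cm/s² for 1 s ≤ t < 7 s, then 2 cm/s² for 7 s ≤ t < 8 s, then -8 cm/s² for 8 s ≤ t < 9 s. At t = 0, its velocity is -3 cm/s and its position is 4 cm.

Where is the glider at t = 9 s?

-379.5 cm

On each constant-a segment, Δv = aΔt and Δx = v₀Δt + ½aΔt²; chain segment to segment.
0–1 s: v starts -3 cm/s; Δx = -3·1 + ½·-3·1² = -4.5 cm; v ends -6 cm/s.
1–7 s: v starts -6 cm/s; Δx = -6·6 + ½·-11·6² = -234 cm; v ends -72 cm/s.
7–8 s: v starts -72 cm/s; Δx = -72·1 + ½·2·1² = -71 cm; v ends -70 cm/s.
8–9 s: v starts -70 cm/s; Δx = -70·1 + ½·-8·1² = -74 cm; v ends -78 cm/s.
x(9) = 4 + Σ Δx = -379.5 cm.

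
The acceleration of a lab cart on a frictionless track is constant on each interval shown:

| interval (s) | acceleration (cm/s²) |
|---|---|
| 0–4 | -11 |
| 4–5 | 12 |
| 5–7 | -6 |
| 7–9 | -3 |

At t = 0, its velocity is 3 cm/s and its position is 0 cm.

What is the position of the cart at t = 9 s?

-269 cm

On each constant-a segment, Δv = aΔt and Δx = v₀Δt + ½aΔt²; chain segment to segment.
0–4 s: v starts 3 cm/s; Δx = 3·4 + ½·-11·4² = -76 cm; v ends -41 cm/s.
4–5 s: v starts -41 cm/s; Δx = -41·1 + ½·12·1² = -35 cm; v ends -29 cm/s.
5–7 s: v starts -29 cm/s; Δx = -29·2 + ½·-6·2² = -70 cm; v ends -41 cm/s.
7–9 s: v starts -41 cm/s; Δx = -41·2 + ½·-3·2² = -88 cm; v ends -47 cm/s.
x(9) = 0 + Σ Δx = -269 cm.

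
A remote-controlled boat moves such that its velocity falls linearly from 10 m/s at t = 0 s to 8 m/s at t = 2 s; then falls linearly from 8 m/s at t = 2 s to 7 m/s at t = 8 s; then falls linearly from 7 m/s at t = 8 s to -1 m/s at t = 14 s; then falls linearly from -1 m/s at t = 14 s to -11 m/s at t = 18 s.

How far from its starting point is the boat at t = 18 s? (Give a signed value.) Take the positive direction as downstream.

Displacement is the signed area under the v-t curve.
0–2 s: ½(10 + 8)(2) = 18 m
2–8 s: ½(8 + 7)(6) = 45 m
8–14 s: ½(7 + -1)(6) = 18 m
14–18 s: ½(-1 + -11)(4) = -24 m
Net displacement = 57 m

57 m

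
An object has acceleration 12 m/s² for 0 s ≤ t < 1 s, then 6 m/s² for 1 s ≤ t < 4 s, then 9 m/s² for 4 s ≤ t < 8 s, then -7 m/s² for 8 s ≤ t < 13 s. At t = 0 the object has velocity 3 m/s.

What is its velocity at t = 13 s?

34 m/s

Δv equals the area under the a-t graph; then v = v₀ + Δv.
0–1 s: 12 × 1 = 12 m/s
1–4 s: 6 × 3 = 18 m/s
4–8 s: 9 × 4 = 36 m/s
8–13 s: -7 × 5 = -35 m/s
Δv = 31 m/s, so v(13) = 3 + (31) = 34 m/s.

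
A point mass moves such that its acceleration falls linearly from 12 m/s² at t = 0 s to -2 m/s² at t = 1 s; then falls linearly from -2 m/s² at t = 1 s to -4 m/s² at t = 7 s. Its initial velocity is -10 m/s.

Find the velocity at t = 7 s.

-23 m/s

Δv equals the area under the a-t graph; then v = v₀ + Δv.
0–1 s: ½(12 + -2)(1) = 5 m/s
1–7 s: ½(-2 + -4)(6) = -18 m/s
Δv = -13 m/s, so v(7) = -10 + (-13) = -23 m/s.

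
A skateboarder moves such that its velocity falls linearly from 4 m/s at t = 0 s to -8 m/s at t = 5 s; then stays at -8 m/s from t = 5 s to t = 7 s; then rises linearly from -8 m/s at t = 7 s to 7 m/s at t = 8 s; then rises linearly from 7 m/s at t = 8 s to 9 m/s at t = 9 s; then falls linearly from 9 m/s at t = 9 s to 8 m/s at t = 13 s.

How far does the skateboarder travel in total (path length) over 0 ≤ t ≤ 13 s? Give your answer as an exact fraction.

2353/30 m

Total distance travelled is ∫|v| dt — sum the magnitudes of each area piece.
0–5 s: v = 0 at t = 5/3 s; triangle areas 10/3 + 40/3 = 50/3 m
5–7 s: |-8| × 2 = 16 m
7–8 s: v = 0 at t = 113/15 s; triangle areas 32/15 + 49/30 = 113/30 m
8–9 s: |½(7 + 9)(1)| = 8 m
9–13 s: |½(9 + 8)(4)| = 34 m
Total distance = 2353/30 m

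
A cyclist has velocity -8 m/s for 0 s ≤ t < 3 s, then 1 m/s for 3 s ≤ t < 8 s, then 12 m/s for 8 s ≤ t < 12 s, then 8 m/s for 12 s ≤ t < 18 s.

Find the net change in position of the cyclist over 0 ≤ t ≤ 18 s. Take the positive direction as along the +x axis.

Net displacement equals the area under the velocity-time graph (areas below the axis count negative).
0–3 s: -8 × 3 = -24 m
3–8 s: 1 × 5 = 5 m
8–12 s: 12 × 4 = 48 m
12–18 s: 8 × 6 = 48 m
Net displacement = 77 m

77 m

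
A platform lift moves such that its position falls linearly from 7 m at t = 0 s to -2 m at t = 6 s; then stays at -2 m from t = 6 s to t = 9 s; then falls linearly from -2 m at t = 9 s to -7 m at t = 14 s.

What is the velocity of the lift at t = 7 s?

Velocity is the slope of the x-t graph on 6–9 s: (-2 − -2)/(9 − 6) = 0 m/s.

0 m/s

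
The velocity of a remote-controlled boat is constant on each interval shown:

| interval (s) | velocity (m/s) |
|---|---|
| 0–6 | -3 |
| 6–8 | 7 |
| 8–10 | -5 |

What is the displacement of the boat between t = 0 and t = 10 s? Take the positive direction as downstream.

-14 m

Net displacement equals the area under the velocity-time graph (areas below the axis count negative).
0–6 s: -3 × 6 = -18 m
6–8 s: 7 × 2 = 14 m
8–10 s: -5 × 2 = -10 m
Net displacement = -14 m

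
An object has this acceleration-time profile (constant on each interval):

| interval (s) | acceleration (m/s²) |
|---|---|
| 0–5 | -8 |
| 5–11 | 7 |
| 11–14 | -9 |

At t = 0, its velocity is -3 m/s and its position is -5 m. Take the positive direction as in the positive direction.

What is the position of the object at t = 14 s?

-295.5 m

On each constant-a segment, Δv = aΔt and Δx = v₀Δt + ½aΔt²; chain segment to segment.
0–5 s: v starts -3 m/s; Δx = -3·5 + ½·-8·5² = -115 m; v ends -43 m/s.
5–11 s: v starts -43 m/s; Δx = -43·6 + ½·7·6² = -132 m; v ends -1 m/s.
11–14 s: v starts -1 m/s; Δx = -1·3 + ½·-9·3² = -43.5 m; v ends -28 m/s.
x(14) = -5 + Σ Δx = -295.5 m.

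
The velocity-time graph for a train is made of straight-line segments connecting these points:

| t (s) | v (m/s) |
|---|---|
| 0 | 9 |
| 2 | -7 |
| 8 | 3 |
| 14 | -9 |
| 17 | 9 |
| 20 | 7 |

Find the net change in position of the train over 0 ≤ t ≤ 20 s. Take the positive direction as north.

Displacement is the signed area under the v-t curve.
0–2 s: ½(9 + -7)(2) = 2 m
2–8 s: ½(-7 + 3)(6) = -12 m
8–14 s: ½(3 + -9)(6) = -18 m
14–17 s: ½(-9 + 9)(3) = 0 m
17–20 s: ½(9 + 7)(3) = 24 m
Net displacement = -4 m

-4 m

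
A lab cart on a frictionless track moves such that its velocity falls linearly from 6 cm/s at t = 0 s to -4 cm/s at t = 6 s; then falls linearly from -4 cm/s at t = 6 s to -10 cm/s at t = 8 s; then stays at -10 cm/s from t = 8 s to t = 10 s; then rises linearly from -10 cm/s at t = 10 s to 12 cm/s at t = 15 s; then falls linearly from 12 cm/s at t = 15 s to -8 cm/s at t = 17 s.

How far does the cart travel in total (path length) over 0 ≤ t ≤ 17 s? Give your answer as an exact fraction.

Distance (not displacement) is the total path length: add the absolute areas under v-t.
0–6 s: v = 0 at t = 3.6 s; triangle areas 10.8 + 4.8 = 15.6 cm
6–8 s: |½(-4 + -10)(2)| = 14 cm
8–10 s: |-10| × 2 = 20 cm
10–15 s: v = 0 at t = 135/11 s; triangle areas 125/11 + 180/11 = 305/11 cm
15–17 s: v = 0 at t = 16.2 s; triangle areas 7.2 + 3.2 = 10.4 cm
Total distance = 965/11 cm

965/11 cm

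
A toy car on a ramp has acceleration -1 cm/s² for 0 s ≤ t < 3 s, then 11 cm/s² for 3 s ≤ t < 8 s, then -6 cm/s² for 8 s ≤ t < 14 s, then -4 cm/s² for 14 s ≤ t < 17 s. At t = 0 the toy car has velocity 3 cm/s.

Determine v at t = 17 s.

Δv equals the area under the a-t graph; then v = v₀ + Δv.
0–3 s: -1 × 3 = -3 cm/s
3–8 s: 11 × 5 = 55 cm/s
8–14 s: -6 × 6 = -36 cm/s
14–17 s: -4 × 3 = -12 cm/s
Δv = 4 cm/s, so v(17) = 3 + (4) = 7 cm/s.

7 cm/s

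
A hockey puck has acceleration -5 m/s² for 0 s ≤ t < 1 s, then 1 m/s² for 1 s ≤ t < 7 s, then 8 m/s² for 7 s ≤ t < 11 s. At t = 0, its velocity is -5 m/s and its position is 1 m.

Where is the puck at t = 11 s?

-0.5 m

On each constant-a segment, Δv = aΔt and Δx = v₀Δt + ½aΔt²; chain segment to segment.
0–1 s: v starts -5 m/s; Δx = -5·1 + ½·-5·1² = -7.5 m; v ends -10 m/s.
1–7 s: v starts -10 m/s; Δx = -10·6 + ½·1·6² = -42 m; v ends -4 m/s.
7–11 s: v starts -4 m/s; Δx = -4·4 + ½·8·4² = 48 m; v ends 28 m/s.
x(11) = 1 + Σ Δx = -0.5 m.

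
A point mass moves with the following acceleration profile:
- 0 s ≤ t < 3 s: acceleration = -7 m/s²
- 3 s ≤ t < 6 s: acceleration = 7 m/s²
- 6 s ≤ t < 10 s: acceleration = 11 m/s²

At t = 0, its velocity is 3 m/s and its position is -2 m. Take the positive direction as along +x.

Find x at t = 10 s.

On each constant-a segment, Δv = aΔt and Δx = v₀Δt + ½aΔt²; chain segment to segment.
0–3 s: v starts 3 m/s; Δx = 3·3 + ½·-7·3² = -22.5 m; v ends -18 m/s.
3–6 s: v starts -18 m/s; Δx = -18·3 + ½·7·3² = -22.5 m; v ends 3 m/s.
6–10 s: v starts 3 m/s; Δx = 3·4 + ½·11·4² = 100 m; v ends 47 m/s.
x(10) = -2 + Σ Δx = 53 m.

53 m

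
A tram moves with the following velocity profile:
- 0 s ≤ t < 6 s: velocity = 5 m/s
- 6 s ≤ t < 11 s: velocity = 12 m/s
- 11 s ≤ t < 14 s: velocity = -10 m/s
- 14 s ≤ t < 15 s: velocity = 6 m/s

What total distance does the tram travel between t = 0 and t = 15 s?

Distance (not displacement) is the total path length: add the absolute areas under v-t.
0–6 s: |5| × 6 = 30 m
6–11 s: |12| × 5 = 60 m
11–14 s: |-10| × 3 = 30 m
14–15 s: |6| × 1 = 6 m
Total distance = 126 m

126 m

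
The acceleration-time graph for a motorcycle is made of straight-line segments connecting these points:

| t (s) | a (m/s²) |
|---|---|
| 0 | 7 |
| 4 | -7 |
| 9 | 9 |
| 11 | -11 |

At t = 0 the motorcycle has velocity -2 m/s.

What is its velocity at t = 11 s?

1 m/s

Δv equals the area under the a-t graph; then v = v₀ + Δv.
0–4 s: ½(7 + -7)(4) = 0 m/s
4–9 s: ½(-7 + 9)(5) = 5 m/s
9–11 s: ½(9 + -11)(2) = -2 m/s
Δv = 3 m/s, so v(11) = -2 + (3) = 1 m/s.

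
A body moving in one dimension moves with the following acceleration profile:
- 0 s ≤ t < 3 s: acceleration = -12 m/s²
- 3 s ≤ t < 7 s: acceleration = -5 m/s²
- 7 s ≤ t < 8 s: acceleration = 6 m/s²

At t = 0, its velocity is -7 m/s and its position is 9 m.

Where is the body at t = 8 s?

-338 m

On each constant-a segment, Δv = aΔt and Δx = v₀Δt + ½aΔt²; chain segment to segment.
0–3 s: v starts -7 m/s; Δx = -7·3 + ½·-12·3² = -75 m; v ends -43 m/s.
3–7 s: v starts -43 m/s; Δx = -43·4 + ½·-5·4² = -212 m; v ends -63 m/s.
7–8 s: v starts -63 m/s; Δx = -63·1 + ½·6·1² = -60 m; v ends -57 m/s.
x(8) = 9 + Σ Δx = -338 m.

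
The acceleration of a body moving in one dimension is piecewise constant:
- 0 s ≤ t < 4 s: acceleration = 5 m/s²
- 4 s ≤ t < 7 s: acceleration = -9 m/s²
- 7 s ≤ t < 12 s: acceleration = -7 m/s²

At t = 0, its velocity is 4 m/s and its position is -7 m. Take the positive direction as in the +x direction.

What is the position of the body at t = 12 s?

-22 m

On each constant-a segment, Δv = aΔt and Δx = v₀Δt + ½aΔt²; chain segment to segment.
0–4 s: v starts 4 m/s; Δx = 4·4 + ½·5·4² = 56 m; v ends 24 m/s.
4–7 s: v starts 24 m/s; Δx = 24·3 + ½·-9·3² = 31.5 m; v ends -3 m/s.
7–12 s: v starts -3 m/s; Δx = -3·5 + ½·-7·5² = -102.5 m; v ends -38 m/s.
x(12) = -7 + Σ Δx = -22 m.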